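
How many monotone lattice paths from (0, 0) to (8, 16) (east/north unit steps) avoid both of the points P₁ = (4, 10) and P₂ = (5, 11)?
Number of paths = 392765

Inclusion–exclusion. Total paths: C(24, 8) = 735471. Through P₁: C(14, 4)·C(10, 4) = 210210. Through P₂: C(16, 5)·C(8, 3) = 244608. Since P₁ is strictly southwest of P₂, a monotone path through both must visit P₁ then P₂; paths through both = C(14, 4)·C(2, 1)·C(8, 3) = 112112. Avoid both = 735471 − 210210 − 244608 + 112112 = 392765.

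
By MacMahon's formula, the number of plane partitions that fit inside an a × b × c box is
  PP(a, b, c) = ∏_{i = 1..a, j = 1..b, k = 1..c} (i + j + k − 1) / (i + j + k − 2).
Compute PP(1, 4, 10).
PP(1, 4, 10) = 1001

Evaluate the triple product over i = 1..1, j = 1..4, k = 1..10. The factors are (2/1) · (3/2) · (4/3) · (5/4) · (6/5) · (7/6) · (8/7) · (9/8) · … (40 factors total). The numerators and denominators telescope so the product is an integer; carrying out the multiplication exactly gives PP(1, 4, 10) = 1001.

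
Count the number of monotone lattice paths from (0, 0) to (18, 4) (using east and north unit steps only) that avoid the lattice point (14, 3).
Number of paths = 3915

Total paths from (0, 0) to (18, 4): C(22, 18) = 7315. Paths through (14, 3): (paths (0, 0) → (14, 3)) × (paths (14, 3) → (18, 4)) = C(17, 14) · C(5, 4) = 680 · 5 = 3400. Avoidance count = 7315 − 3400 = 3915.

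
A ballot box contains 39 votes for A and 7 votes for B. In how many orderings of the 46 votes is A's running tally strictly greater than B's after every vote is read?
Strict-lead orderings = 37234560

Total orderings of the 46 votes with 39 for A: C(46, 39) = 53524680. By the Bertrand ballot formula (Cycle Lemma / reflection principle), the number of orderings in which A is strictly ahead of B throughout is (p − q)/(p + q) · C(p + q, p) = (39 − 7)/(39 + 7) · 53524680 = 37234560.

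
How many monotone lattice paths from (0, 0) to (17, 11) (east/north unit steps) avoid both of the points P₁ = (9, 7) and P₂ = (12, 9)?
Number of paths = 12041250

Inclusion–exclusion. Total paths: C(28, 17) = 21474180. Through P₁: C(16, 9)·C(12, 8) = 5662800. Through P₂: C(21, 12)·C(7, 5) = 6172530. Since P₁ is strictly southwest of P₂, a monotone path through both must visit P₁ then P₂; paths through both = C(16, 9)·C(5, 3)·C(7, 5) = 2402400. Avoid both = 21474180 − 5662800 − 6172530 + 2402400 = 12041250.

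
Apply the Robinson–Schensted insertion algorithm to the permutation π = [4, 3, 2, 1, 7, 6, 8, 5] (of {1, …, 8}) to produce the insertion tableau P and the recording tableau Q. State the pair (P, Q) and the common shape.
P = [1, 5, 8] / [2, 6] / [3, 7] / [4];  Q = [1, 5, 7] / [2, 6] / [3, 8] / [4];  common shape = (3, 2, 2, 1)

Row-insert the values π_1, π_2, … into P one at a time, bumping the leftmost entry strictly greater than the inserted value down to the next row. The recording tableau Q records, in position (i, j), the step at which that cell was added to P.
  Insert 4 (step 1): P = [4];  Q = [1]
  Insert 3 (step 2): P = [3] / [4];  Q = [1] / [2]
  Insert 2 (step 3): P = [2] / [3] / [4];  Q = [1] / [2] / [3]
  Insert 1 (step 4): P = [1] / [2] / [3] / [4];  Q = [1] / [2] / [3] / [4]
  Insert 7 (step 5): P = [1, 7] / [2] / [3] / [4];  Q = [1, 5] / [2] / [3] / [4]
  Insert 6 (step 6): P = [1, 6] / [2, 7] / [3] / [4];  Q = [1, 5] / [2, 6] / [3] / [4]
  Insert 8 (step 7): P = [1, 6, 8] / [2, 7] / [3] / [4];  Q = [1, 5, 7] / [2, 6] / [3] / [4]
  Insert 5 (step 8): P = [1, 5, 8] / [2, 6] / [3, 7] / [4];  Q = [1, 5, 7] / [2, 6] / [3, 8] / [4]
Final shape: (3, 2, 2, 1).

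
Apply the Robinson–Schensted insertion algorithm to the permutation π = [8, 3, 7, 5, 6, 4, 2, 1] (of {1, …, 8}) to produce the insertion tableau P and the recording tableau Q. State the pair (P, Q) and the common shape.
P = [1, 4, 6] / [2] / [3] / [5] / [7] / [8];  Q = [1, 3, 5] / [2] / [4] / [6] / [7] / [8];  common shape = (3, 1, 1, 1, 1, 1)

Row-insert the values π_1, π_2, … into P one at a time, bumping the leftmost entry strictly greater than the inserted value down to the next row. The recording tableau Q records, in position (i, j), the step at which that cell was added to P.
  Insert 8 (step 1): P = [8];  Q = [1]
  Insert 3 (step 2): P = [3] / [8];  Q = [1] / [2]
  Insert 7 (step 3): P = [3, 7] / [8];  Q = [1, 3] / [2]
  Insert 5 (step 4): P = [3, 5] / [7] / [8];  Q = [1, 3] / [2] / [4]
  Insert 6 (step 5): P = [3, 5, 6] / [7] / [8];  Q = [1, 3, 5] / [2] / [4]
  Insert 4 (step 6): P = [3, 4, 6] / [5] / [7] / [8];  Q = [1, 3, 5] / [2] / [4] / [6]
  Insert 2 (step 7): P = [2, 4, 6] / [3] / [5] / [7] / [8];  Q = [1, 3, 5] / [2] / [4] / [6] / [7]
  Insert 1 (step 8): P = [1, 4, 6] / [2] / [3] / [5] / [7] / [8];  Q = [1, 3, 5] / [2] / [4] / [6] / [7] / [8]
Final shape: (3, 1, 1, 1, 1, 1).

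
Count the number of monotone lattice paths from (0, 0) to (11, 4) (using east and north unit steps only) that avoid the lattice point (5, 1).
Number of paths = 861

Total paths from (0, 0) to (11, 4): C(15, 11) = 1365. Paths through (5, 1): (paths (0, 0) → (5, 1)) × (paths (5, 1) → (11, 4)) = C(6, 5) · C(9, 6) = 6 · 84 = 504. Avoidance count = 1365 − 504 = 861.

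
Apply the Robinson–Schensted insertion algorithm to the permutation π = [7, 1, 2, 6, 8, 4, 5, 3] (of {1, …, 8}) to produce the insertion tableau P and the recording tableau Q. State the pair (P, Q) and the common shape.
P = [1, 2, 3, 5] / [4, 8] / [6] / [7];  Q = [1, 3, 4, 5] / [2, 7] / [6] / [8];  common shape = (4, 2, 1, 1)

Row-insert the values π_1, π_2, … into P one at a time, bumping the leftmost entry strictly greater than the inserted value down to the next row. The recording tableau Q records, in position (i, j), the step at which that cell was added to P.
  Insert 7 (step 1): P = [7];  Q = [1]
  Insert 1 (step 2): P = [1] / [7];  Q = [1] / [2]
  Insert 2 (step 3): P = [1, 2] / [7];  Q = [1, 3] / [2]
  Insert 6 (step 4): P = [1, 2, 6] / [7];  Q = [1, 3, 4] / [2]
  Insert 8 (step 5): P = [1, 2, 6, 8] / [7];  Q = [1, 3, 4, 5] / [2]
  Insert 4 (step 6): P = [1, 2, 4, 8] / [6] / [7];  Q = [1, 3, 4, 5] / [2] / [6]
  Insert 5 (step 7): P = [1, 2, 4, 5] / [6, 8] / [7];  Q = [1, 3, 4, 5] / [2, 7] / [6]
  Insert 3 (step 8): P = [1, 2, 3, 5] / [4, 8] / [6] / [7];  Q = [1, 3, 4, 5] / [2, 7] / [6] / [8]
Final shape: (4, 2, 1, 1).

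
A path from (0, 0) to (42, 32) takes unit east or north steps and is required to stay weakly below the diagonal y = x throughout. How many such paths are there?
Number of paths = 228888897836465565006

By the reflection principle (André's argument), the number of monotone paths to (42, 32) with n ≤ m that never go above y = x is C(74, 42) − C(74, 43) = 894747509724365390478 − 665858611887899825472 = 228888897836465565006.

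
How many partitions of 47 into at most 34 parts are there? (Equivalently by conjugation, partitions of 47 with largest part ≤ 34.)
p(47, parts ≤ 34) = 124482

Use the recurrence p(n, m) = p(n, m−1) + p(n−m, m): either the largest part is < m (count p(n, m−1)) or the largest part is exactly m (remove one copy of m, count p(n−m, m)). With p(0, ·) = 1 this gives p(47, parts ≤ 34) = 124482. (By conjugating Young diagrams, this also counts partitions of 47 into at most 34 parts.)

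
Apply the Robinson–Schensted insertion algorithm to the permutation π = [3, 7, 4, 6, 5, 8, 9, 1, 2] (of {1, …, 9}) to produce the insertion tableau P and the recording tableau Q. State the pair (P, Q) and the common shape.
P = [1, 2, 5, 8, 9] / [3, 4] / [6] / [7];  Q = [1, 2, 4, 6, 7] / [3, 9] / [5] / [8];  common shape = (5, 2, 1, 1)

Row-insert the values π_1, π_2, … into P one at a time, bumping the leftmost entry strictly greater than the inserted value down to the next row. The recording tableau Q records, in position (i, j), the step at which that cell was added to P.
  Insert 3 (step 1): P = [3];  Q = [1]
  Insert 7 (step 2): P = [3, 7];  Q = [1, 2]
  Insert 4 (step 3): P = [3, 4] / [7];  Q = [1, 2] / [3]
  Insert 6 (step 4): P = [3, 4, 6] / [7];  Q = [1, 2, 4] / [3]
  Insert 5 (step 5): P = [3, 4, 5] / [6] / [7];  Q = [1, 2, 4] / [3] / [5]
  Insert 8 (step 6): P = [3, 4, 5, 8] / [6] / [7];  Q = [1, 2, 4, 6] / [3] / [5]
  Insert 9 (step 7): P = [3, 4, 5, 8, 9] / [6] / [7];  Q = [1, 2, 4, 6, 7] / [3] / [5]
  Insert 1 (step 8): P = [1, 4, 5, 8, 9] / [3] / [6] / [7];  Q = [1, 2, 4, 6, 7] / [3] / [5] / [8]
  Insert 2 (step 9): P = [1, 2, 5, 8, 9] / [3, 4] / [6] / [7];  Q = [1, 2, 4, 6, 7] / [3, 9] / [5] / [8]
Final shape: (5, 2, 1, 1).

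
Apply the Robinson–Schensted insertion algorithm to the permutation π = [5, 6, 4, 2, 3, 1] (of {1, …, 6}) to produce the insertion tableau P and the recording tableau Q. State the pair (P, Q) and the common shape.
P = [1, 3] / [2, 6] / [4] / [5];  Q = [1, 2] / [3, 5] / [4] / [6];  common shape = (2, 2, 1, 1)

Row-insert the values π_1, π_2, … into P one at a time, bumping the leftmost entry strictly greater than the inserted value down to the next row. The recording tableau Q records, in position (i, j), the step at which that cell was added to P.
  Insert 5 (step 1): P = [5];  Q = [1]
  Insert 6 (step 2): P = [5, 6];  Q = [1, 2]
  Insert 4 (step 3): P = [4, 6] / [5];  Q = [1, 2] / [3]
  Insert 2 (step 4): P = [2, 6] / [4] / [5];  Q = [1, 2] / [3] / [4]
  Insert 3 (step 5): P = [2, 3] / [4, 6] / [5];  Q = [1, 2] / [3, 5] / [4]
  Insert 1 (step 6): P = [1, 3] / [2, 6] / [4] / [5];  Q = [1, 2] / [3, 5] / [4] / [6]
Final shape: (2, 2, 1, 1).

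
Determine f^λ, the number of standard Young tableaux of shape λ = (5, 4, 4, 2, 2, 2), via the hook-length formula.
# SYT of shape (5, 4, 4, 2, 2, 2) = 16628040

Hook-length formula: f^λ = n! / Π hook(c), product over all cells c of the Young diagram. For λ = (5, 4, 4, 2, 2, 2), n = 19 boxes. Hook lengths by row (left-to-right, top-to-bottom): [10, 9, 5, 4, 1]; [8, 7, 3, 2]; [7, 6, 2, 1]; [4, 3]; [3, 2]; [2, 1]. Product of hooks = 7315660800. So f^λ = 19! / 7315660800 = 121645100408832000 / 7315660800 = 16628040.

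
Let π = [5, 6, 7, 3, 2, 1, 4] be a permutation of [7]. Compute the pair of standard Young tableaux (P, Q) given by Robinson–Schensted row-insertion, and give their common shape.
P = [1, 4, 7] / [2, 6] / [3] / [5];  Q = [1, 2, 3] / [4, 7] / [5] / [6];  common shape = (3, 2, 1, 1)

Row-insert the values π_1, π_2, … into P one at a time, bumping the leftmost entry strictly greater than the inserted value down to the next row. The recording tableau Q records, in position (i, j), the step at which that cell was added to P.
  Insert 5 (step 1): P = [5];  Q = [1]
  Insert 6 (step 2): P = [5, 6];  Q = [1, 2]
  Insert 7 (step 3): P = [5, 6, 7];  Q = [1, 2, 3]
  Insert 3 (step 4): P = [3, 6, 7] / [5];  Q = [1, 2, 3] / [4]
  Insert 2 (step 5): P = [2, 6, 7] / [3] / [5];  Q = [1, 2, 3] / [4] / [5]
  Insert 1 (step 6): P = [1, 6, 7] / [2] / [3] / [5];  Q = [1, 2, 3] / [4] / [5] / [6]
  Insert 4 (step 7): P = [1, 4, 7] / [2, 6] / [3] / [5];  Q = [1, 2, 3] / [4, 7] / [5] / [6]
Final shape: (3, 2, 1, 1).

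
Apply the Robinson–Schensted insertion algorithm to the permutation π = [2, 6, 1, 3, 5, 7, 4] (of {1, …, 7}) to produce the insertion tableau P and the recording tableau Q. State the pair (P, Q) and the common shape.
P = [1, 3, 4, 7] / [2, 5] / [6];  Q = [1, 2, 5, 6] / [3, 4] / [7];  common shape = (4, 2, 1)

Row-insert the values π_1, π_2, … into P one at a time, bumping the leftmost entry strictly greater than the inserted value down to the next row. The recording tableau Q records, in position (i, j), the step at which that cell was added to P.
  Insert 2 (step 1): P = [2];  Q = [1]
  Insert 6 (step 2): P = [2, 6];  Q = [1, 2]
  Insert 1 (step 3): P = [1, 6] / [2];  Q = [1, 2] / [3]
  Insert 3 (step 4): P = [1, 3] / [2, 6];  Q = [1, 2] / [3, 4]
  Insert 5 (step 5): P = [1, 3, 5] / [2, 6];  Q = [1, 2, 5] / [3, 4]
  Insert 7 (step 6): P = [1, 3, 5, 7] / [2, 6];  Q = [1, 2, 5, 6] / [3, 4]
  Insert 4 (step 7): P = [1, 3, 4, 7] / [2, 5] / [6];  Q = [1, 2, 5, 6] / [3, 4] / [7]
Final shape: (4, 2, 1).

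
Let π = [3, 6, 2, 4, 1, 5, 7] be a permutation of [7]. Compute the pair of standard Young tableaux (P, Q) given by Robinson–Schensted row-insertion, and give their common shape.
P = [1, 4, 5, 7] / [2, 6] / [3];  Q = [1, 2, 6, 7] / [3, 4] / [5];  common shape = (4, 2, 1)

Row-insert the values π_1, π_2, … into P one at a time, bumping the leftmost entry strictly greater than the inserted value down to the next row. The recording tableau Q records, in position (i, j), the step at which that cell was added to P.
  Insert 3 (step 1): P = [3];  Q = [1]
  Insert 6 (step 2): P = [3, 6];  Q = [1, 2]
  Insert 2 (step 3): P = [2, 6] / [3];  Q = [1, 2] / [3]
  Insert 4 (step 4): P = [2, 4] / [3, 6];  Q = [1, 2] / [3, 4]
  Insert 1 (step 5): P = [1, 4] / [2, 6] / [3];  Q = [1, 2] / [3, 4] / [5]
  Insert 5 (step 6): P = [1, 4, 5] / [2, 6] / [3];  Q = [1, 2, 6] / [3, 4] / [5]
  Insert 7 (step 7): P = [1, 4, 5, 7] / [2, 6] / [3];  Q = [1, 2, 6, 7] / [3, 4] / [5]
Final shape: (4, 2, 1).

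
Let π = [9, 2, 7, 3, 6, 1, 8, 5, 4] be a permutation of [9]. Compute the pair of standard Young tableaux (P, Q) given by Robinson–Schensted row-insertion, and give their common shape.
P = [1, 3, 4, 8] / [2, 5] / [6] / [7] / [9];  Q = [1, 3, 5, 7] / [2, 8] / [4] / [6] / [9];  common shape = (4, 2, 1, 1, 1)

Row-insert the values π_1, π_2, … into P one at a time, bumping the leftmost entry strictly greater than the inserted value down to the next row. The recording tableau Q records, in position (i, j), the step at which that cell was added to P.
  Insert 9 (step 1): P = [9];  Q = [1]
  Insert 2 (step 2): P = [2] / [9];  Q = [1] / [2]
  Insert 7 (step 3): P = [2, 7] / [9];  Q = [1, 3] / [2]
  Insert 3 (step 4): P = [2, 3] / [7] / [9];  Q = [1, 3] / [2] / [4]
  Insert 6 (step 5): P = [2, 3, 6] / [7] / [9];  Q = [1, 3, 5] / [2] / [4]
  Insert 1 (step 6): P = [1, 3, 6] / [2] / [7] / [9];  Q = [1, 3, 5] / [2] / [4] / [6]
  Insert 8 (step 7): P = [1, 3, 6, 8] / [2] / [7] / [9];  Q = [1, 3, 5, 7] / [2] / [4] / [6]
  Insert 5 (step 8): P = [1, 3, 5, 8] / [2, 6] / [7] / [9];  Q = [1, 3, 5, 7] / [2, 8] / [4] / [6]
  Insert 4 (step 9): P = [1, 3, 4, 8] / [2, 5] / [6] / [7] / [9];  Q = [1, 3, 5, 7] / [2, 8] / [4] / [6] / [9]
Final shape: (4, 2, 1, 1, 1).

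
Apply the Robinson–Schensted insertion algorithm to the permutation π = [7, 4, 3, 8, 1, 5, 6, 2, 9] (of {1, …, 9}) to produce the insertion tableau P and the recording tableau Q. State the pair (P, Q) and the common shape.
P = [1, 2, 6, 9] / [3, 5] / [4, 8] / [7];  Q = [1, 4, 7, 9] / [2, 6] / [3, 8] / [5];  common shape = (4, 2, 2, 1)

Row-insert the values π_1, π_2, … into P one at a time, bumping the leftmost entry strictly greater than the inserted value down to the next row. The recording tableau Q records, in position (i, j), the step at which that cell was added to P.
  Insert 7 (step 1): P = [7];  Q = [1]
  Insert 4 (step 2): P = [4] / [7];  Q = [1] / [2]
  Insert 3 (step 3): P = [3] / [4] / [7];  Q = [1] / [2] / [3]
  Insert 8 (step 4): P = [3, 8] / [4] / [7];  Q = [1, 4] / [2] / [3]
  Insert 1 (step 5): P = [1, 8] / [3] / [4] / [7];  Q = [1, 4] / [2] / [3] / [5]
  Insert 5 (step 6): P = [1, 5] / [3, 8] / [4] / [7];  Q = [1, 4] / [2, 6] / [3] / [5]
  Insert 6 (step 7): P = [1, 5, 6] / [3, 8] / [4] / [7];  Q = [1, 4, 7] / [2, 6] / [3] / [5]
  Insert 2 (step 8): P = [1, 2, 6] / [3, 5] / [4, 8] / [7];  Q = [1, 4, 7] / [2, 6] / [3, 8] / [5]
  Insert 9 (step 9): P = [1, 2, 6, 9] / [3, 5] / [4, 8] / [7];  Q = [1, 4, 7, 9] / [2, 6] / [3, 8] / [5]
Final shape: (4, 2, 2, 1).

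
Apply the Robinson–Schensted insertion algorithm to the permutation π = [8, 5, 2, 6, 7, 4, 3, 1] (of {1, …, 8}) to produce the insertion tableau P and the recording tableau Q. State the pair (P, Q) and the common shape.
P = [1, 3, 7] / [2, 6] / [4] / [5] / [8];  Q = [1, 4, 5] / [2, 6] / [3] / [7] / [8];  common shape = (3, 2, 1, 1, 1)

Row-insert the values π_1, π_2, … into P one at a time, bumping the leftmost entry strictly greater than the inserted value down to the next row. The recording tableau Q records, in position (i, j), the step at which that cell was added to P.
  Insert 8 (step 1): P = [8];  Q = [1]
  Insert 5 (step 2): P = [5] / [8];  Q = [1] / [2]
  Insert 2 (step 3): P = [2] / [5] / [8];  Q = [1] / [2] / [3]
  Insert 6 (step 4): P = [2, 6] / [5] / [8];  Q = [1, 4] / [2] / [3]
  Insert 7 (step 5): P = [2, 6, 7] / [5] / [8];  Q = [1, 4, 5] / [2] / [3]
  Insert 4 (step 6): P = [2, 4, 7] / [5, 6] / [8];  Q = [1, 4, 5] / [2, 6] / [3]
  Insert 3 (step 7): P = [2, 3, 7] / [4, 6] / [5] / [8];  Q = [1, 4, 5] / [2, 6] / [3] / [7]
  Insert 1 (step 8): P = [1, 3, 7] / [2, 6] / [4] / [5] / [8];  Q = [1, 4, 5] / [2, 6] / [3] / [7] / [8]
Final shape: (3, 2, 1, 1, 1).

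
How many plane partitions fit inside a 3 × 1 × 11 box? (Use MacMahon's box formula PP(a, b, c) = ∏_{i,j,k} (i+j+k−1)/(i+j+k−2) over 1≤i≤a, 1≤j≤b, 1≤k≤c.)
PP(3, 1, 11) = 364

Evaluate the triple product over i = 1..3, j = 1..1, k = 1..11. The factors are (2/1) · (3/2) · (4/3) · (5/4) · (6/5) · (7/6) · (8/7) · (9/8) · … (33 factors total). The numerators and denominators telescope so the product is an integer; carrying out the multiplication exactly gives PP(3, 1, 11) = 364.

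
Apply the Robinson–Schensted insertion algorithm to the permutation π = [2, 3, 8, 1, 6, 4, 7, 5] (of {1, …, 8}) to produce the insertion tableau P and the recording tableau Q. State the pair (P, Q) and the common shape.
P = [1, 3, 4, 5] / [2, 6, 7] / [8];  Q = [1, 2, 3, 7] / [4, 5, 8] / [6];  common shape = (4, 3, 1)

Row-insert the values π_1, π_2, … into P one at a time, bumping the leftmost entry strictly greater than the inserted value down to the next row. The recording tableau Q records, in position (i, j), the step at which that cell was added to P.
  Insert 2 (step 1): P = [2];  Q = [1]
  Insert 3 (step 2): P = [2, 3];  Q = [1, 2]
  Insert 8 (step 3): P = [2, 3, 8];  Q = [1, 2, 3]
  Insert 1 (step 4): P = [1, 3, 8] / [2];  Q = [1, 2, 3] / [4]
  Insert 6 (step 5): P = [1, 3, 6] / [2, 8];  Q = [1, 2, 3] / [4, 5]
  Insert 4 (step 6): P = [1, 3, 4] / [2, 6] / [8];  Q = [1, 2, 3] / [4, 5] / [6]
  Insert 7 (step 7): P = [1, 3, 4, 7] / [2, 6] / [8];  Q = [1, 2, 3, 7] / [4, 5] / [6]
  Insert 5 (step 8): P = [1, 3, 4, 5] / [2, 6, 7] / [8];  Q = [1, 2, 3, 7] / [4, 5, 8] / [6]
Final shape: (4, 3, 1).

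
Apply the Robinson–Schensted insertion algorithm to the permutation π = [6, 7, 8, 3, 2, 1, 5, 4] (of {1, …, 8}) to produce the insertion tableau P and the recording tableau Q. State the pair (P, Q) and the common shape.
P = [1, 4, 8] / [2, 5] / [3, 7] / [6];  Q = [1, 2, 3] / [4, 7] / [5, 8] / [6];  common shape = (3, 2, 2, 1)

Row-insert the values π_1, π_2, … into P one at a time, bumping the leftmost entry strictly greater than the inserted value down to the next row. The recording tableau Q records, in position (i, j), the step at which that cell was added to P.
  Insert 6 (step 1): P = [6];  Q = [1]
  Insert 7 (step 2): P = [6, 7];  Q = [1, 2]
  Insert 8 (step 3): P = [6, 7, 8];  Q = [1, 2, 3]
  Insert 3 (step 4): P = [3, 7, 8] / [6];  Q = [1, 2, 3] / [4]
  Insert 2 (step 5): P = [2, 7, 8] / [3] / [6];  Q = [1, 2, 3] / [4] / [5]
  Insert 1 (step 6): P = [1, 7, 8] / [2] / [3] / [6];  Q = [1, 2, 3] / [4] / [5] / [6]
  Insert 5 (step 7): P = [1, 5, 8] / [2, 7] / [3] / [6];  Q = [1, 2, 3] / [4, 7] / [5] / [6]
  Insert 4 (step 8): P = [1, 4, 8] / [2, 5] / [3, 7] / [6];  Q = [1, 2, 3] / [4, 7] / [5, 8] / [6]
Final shape: (3, 2, 2, 1).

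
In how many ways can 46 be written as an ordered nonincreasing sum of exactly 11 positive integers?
p(46, 11 parts) = 9373

Partitions of n into exactly k parts are in bijection with partitions of n − k into at most k parts (subtract 1 from each part). So p(46, exactly 11) = p(35, parts ≤ 11). Computing via the recurrence p(m, j) = p(m, j−1) + p(m−j, j) gives 9373.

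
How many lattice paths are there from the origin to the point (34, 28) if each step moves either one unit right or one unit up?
Number of paths = 349615716557887465

A monotone lattice path from (0, 0) to (34, 28) consists of 34 east steps and 28 north steps in some order, so it is determined by which 34 of the 62 steps are east. The count is C(62, 34) = 349615716557887465.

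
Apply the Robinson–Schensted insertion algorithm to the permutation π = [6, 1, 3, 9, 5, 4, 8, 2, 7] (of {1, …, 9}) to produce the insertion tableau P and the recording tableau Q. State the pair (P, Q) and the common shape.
P = [1, 2, 4, 7] / [3, 8] / [5, 9] / [6];  Q = [1, 3, 4, 7] / [2, 5] / [6, 9] / [8];  common shape = (4, 2, 2, 1)

Row-insert the values π_1, π_2, … into P one at a time, bumping the leftmost entry strictly greater than the inserted value down to the next row. The recording tableau Q records, in position (i, j), the step at which that cell was added to P.
  Insert 6 (step 1): P = [6];  Q = [1]
  Insert 1 (step 2): P = [1] / [6];  Q = [1] / [2]
  Insert 3 (step 3): P = [1, 3] / [6];  Q = [1, 3] / [2]
  Insert 9 (step 4): P = [1, 3, 9] / [6];  Q = [1, 3, 4] / [2]
  Insert 5 (step 5): P = [1, 3, 5] / [6, 9];  Q = [1, 3, 4] / [2, 5]
  Insert 4 (step 6): P = [1, 3, 4] / [5, 9] / [6];  Q = [1, 3, 4] / [2, 5] / [6]
  Insert 8 (step 7): P = [1, 3, 4, 8] / [5, 9] / [6];  Q = [1, 3, 4, 7] / [2, 5] / [6]
  Insert 2 (step 8): P = [1, 2, 4, 8] / [3, 9] / [5] / [6];  Q = [1, 3, 4, 7] / [2, 5] / [6] / [8]
  Insert 7 (step 9): P = [1, 2, 4, 7] / [3, 8] / [5, 9] / [6];  Q = [1, 3, 4, 7] / [2, 5] / [6, 9] / [8]
Final shape: (4, 2, 2, 1).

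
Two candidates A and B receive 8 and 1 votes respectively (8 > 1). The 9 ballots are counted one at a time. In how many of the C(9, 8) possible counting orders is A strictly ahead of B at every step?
Strict-lead orderings = 7

Total orderings of the 9 votes with 8 for A: C(9, 8) = 9. By the Bertrand ballot formula (Cycle Lemma / reflection principle), the number of orderings in which A is strictly ahead of B throughout is (p − q)/(p + q) · C(p + q, p) = (8 − 1)/(8 + 1) · 9 = 7.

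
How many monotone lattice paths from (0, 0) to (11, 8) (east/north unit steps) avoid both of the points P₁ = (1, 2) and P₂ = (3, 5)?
Number of paths = 47268

Inclusion–exclusion. Total paths: C(19, 11) = 75582. Through P₁: C(3, 1)·C(16, 10) = 24024. Through P₂: C(8, 3)·C(11, 8) = 9240. Since P₁ is strictly southwest of P₂, a monotone path through both must visit P₁ then P₂; paths through both = C(3, 1)·C(5, 2)·C(11, 8) = 4950. Avoid both = 75582 − 24024 − 9240 + 4950 = 47268.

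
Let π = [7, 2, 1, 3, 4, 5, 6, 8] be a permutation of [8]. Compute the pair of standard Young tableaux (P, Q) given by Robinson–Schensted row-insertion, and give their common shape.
P = [1, 3, 4, 5, 6, 8] / [2] / [7];  Q = [1, 4, 5, 6, 7, 8] / [2] / [3];  common shape = (6, 1, 1)

Row-insert the values π_1, π_2, … into P one at a time, bumping the leftmost entry strictly greater than the inserted value down to the next row. The recording tableau Q records, in position (i, j), the step at which that cell was added to P.
  Insert 7 (step 1): P = [7];  Q = [1]
  Insert 2 (step 2): P = [2] / [7];  Q = [1] / [2]
  Insert 1 (step 3): P = [1] / [2] / [7];  Q = [1] / [2] / [3]
  Insert 3 (step 4): P = [1, 3] / [2] / [7];  Q = [1, 4] / [2] / [3]
  Insert 4 (step 5): P = [1, 3, 4] / [2] / [7];  Q = [1, 4, 5] / [2] / [3]
  Insert 5 (step 6): P = [1, 3, 4, 5] / [2] / [7];  Q = [1, 4, 5, 6] / [2] / [3]
  Insert 6 (step 7): P = [1, 3, 4, 5, 6] / [2] / [7];  Q = [1, 4, 5, 6, 7] / [2] / [3]
  Insert 8 (step 8): P = [1, 3, 4, 5, 6, 8] / [2] / [7];  Q = [1, 4, 5, 6, 7, 8] / [2] / [3]
Final shape: (6, 1, 1).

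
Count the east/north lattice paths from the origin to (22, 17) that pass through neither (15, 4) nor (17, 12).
Number of paths = 37686828510

Inclusion–exclusion. Total paths: C(39, 22) = 51021117810. Through P₁: C(19, 15)·C(20, 7) = 300467520. Through P₂: C(29, 17)·C(10, 5) = 13077775620. Since P₁ is strictly southwest of P₂, a monotone path through both must visit P₁ then P₂; paths through both = C(19, 15)·C(10, 2)·C(10, 5) = 43953840. Avoid both = 51021117810 − 300467520 − 13077775620 + 43953840 = 37686828510.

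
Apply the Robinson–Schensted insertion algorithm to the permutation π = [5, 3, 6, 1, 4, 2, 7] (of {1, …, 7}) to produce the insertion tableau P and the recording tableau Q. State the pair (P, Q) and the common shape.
P = [1, 2, 7] / [3, 4] / [5, 6];  Q = [1, 3, 7] / [2, 5] / [4, 6];  common shape = (3, 2, 2)

Row-insert the values π_1, π_2, … into P one at a time, bumping the leftmost entry strictly greater than the inserted value down to the next row. The recording tableau Q records, in position (i, j), the step at which that cell was added to P.
  Insert 5 (step 1): P = [5];  Q = [1]
  Insert 3 (step 2): P = [3] / [5];  Q = [1] / [2]
  Insert 6 (step 3): P = [3, 6] / [5];  Q = [1, 3] / [2]
  Insert 1 (step 4): P = [1, 6] / [3] / [5];  Q = [1, 3] / [2] / [4]
  Insert 4 (step 5): P = [1, 4] / [3, 6] / [5];  Q = [1, 3] / [2, 5] / [4]
  Insert 2 (step 6): P = [1, 2] / [3, 4] / [5, 6];  Q = [1, 3] / [2, 5] / [4, 6]
  Insert 7 (step 7): P = [1, 2, 7] / [3, 4] / [5, 6];  Q = [1, 3, 7] / [2, 5] / [4, 6]
Final shape: (3, 2, 2).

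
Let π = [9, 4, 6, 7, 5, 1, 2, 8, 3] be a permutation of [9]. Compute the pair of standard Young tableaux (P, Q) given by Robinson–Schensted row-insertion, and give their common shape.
P = [1, 2, 3, 8] / [4, 5, 7] / [6] / [9];  Q = [1, 3, 4, 8] / [2, 7, 9] / [5] / [6];  common shape = (4, 3, 1, 1)

Row-insert the values π_1, π_2, … into P one at a time, bumping the leftmost entry strictly greater than the inserted value down to the next row. The recording tableau Q records, in position (i, j), the step at which that cell was added to P.
  Insert 9 (step 1): P = [9];  Q = [1]
  Insert 4 (step 2): P = [4] / [9];  Q = [1] / [2]
  Insert 6 (step 3): P = [4, 6] / [9];  Q = [1, 3] / [2]
  Insert 7 (step 4): P = [4, 6, 7] / [9];  Q = [1, 3, 4] / [2]
  Insert 5 (step 5): P = [4, 5, 7] / [6] / [9];  Q = [1, 3, 4] / [2] / [5]
  Insert 1 (step 6): P = [1, 5, 7] / [4] / [6] / [9];  Q = [1, 3, 4] / [2] / [5] / [6]
  Insert 2 (step 7): P = [1, 2, 7] / [4, 5] / [6] / [9];  Q = [1, 3, 4] / [2, 7] / [5] / [6]
  Insert 8 (step 8): P = [1, 2, 7, 8] / [4, 5] / [6] / [9];  Q = [1, 3, 4, 8] / [2, 7] / [5] / [6]
  Insert 3 (step 9): P = [1, 2, 3, 8] / [4, 5, 7] / [6] / [9];  Q = [1, 3, 4, 8] / [2, 7, 9] / [5] / [6]
Final shape: (4, 3, 1, 1).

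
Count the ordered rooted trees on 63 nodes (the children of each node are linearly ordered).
C_62 = 24139737743045626825711458546273312

These ordered rooted trees are counted by the Catalan number C_n = (1/(n + 1)) · C(2n, n). For n = 62: C_62 = (1/63) · C(124, 62) = 1520803477811874490019821888415218656/63 = 24139737743045626825711458546273312.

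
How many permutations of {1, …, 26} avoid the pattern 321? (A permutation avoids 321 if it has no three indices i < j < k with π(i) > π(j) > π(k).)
C_26 = 18367353072152

These 321-avoiding permutations are counted by the Catalan number C_n = (1/(n + 1)) · C(2n, n). For n = 26: C_26 = (1/27) · C(52, 26) = 495918532948104/27 = 18367353072152.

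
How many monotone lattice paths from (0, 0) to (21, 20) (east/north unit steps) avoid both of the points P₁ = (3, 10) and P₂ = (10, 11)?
Number of paths = 206517840880

Inclusion–exclusion. Total paths: C(41, 21) = 269128937220. Through P₁: C(13, 3)·C(28, 18) = 3753209460. Through P₂: C(21, 10)·C(20, 11) = 59242179360. Since P₁ is strictly southwest of P₂, a monotone path through both must visit P₁ then P₂; paths through both = C(13, 3)·C(8, 7)·C(20, 11) = 384292480. Avoid both = 269128937220 − 3753209460 − 59242179360 + 384292480 = 206517840880.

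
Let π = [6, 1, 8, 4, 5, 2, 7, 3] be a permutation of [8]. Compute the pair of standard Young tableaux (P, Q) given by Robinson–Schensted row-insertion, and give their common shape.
P = [1, 2, 3, 7] / [4, 5] / [6, 8];  Q = [1, 3, 5, 7] / [2, 4] / [6, 8];  common shape = (4, 2, 2)

Row-insert the values π_1, π_2, … into P one at a time, bumping the leftmost entry strictly greater than the inserted value down to the next row. The recording tableau Q records, in position (i, j), the step at which that cell was added to P.
  Insert 6 (step 1): P = [6];  Q = [1]
  Insert 1 (step 2): P = [1] / [6];  Q = [1] / [2]
  Insert 8 (step 3): P = [1, 8] / [6];  Q = [1, 3] / [2]
  Insert 4 (step 4): P = [1, 4] / [6, 8];  Q = [1, 3] / [2, 4]
  Insert 5 (step 5): P = [1, 4, 5] / [6, 8];  Q = [1, 3, 5] / [2, 4]
  Insert 2 (step 6): P = [1, 2, 5] / [4, 8] / [6];  Q = [1, 3, 5] / [2, 4] / [6]
  Insert 7 (step 7): P = [1, 2, 5, 7] / [4, 8] / [6];  Q = [1, 3, 5, 7] / [2, 4] / [6]
  Insert 3 (step 8): P = [1, 2, 3, 7] / [4, 5] / [6, 8];  Q = [1, 3, 5, 7] / [2, 4] / [6, 8]
Final shape: (4, 2, 2).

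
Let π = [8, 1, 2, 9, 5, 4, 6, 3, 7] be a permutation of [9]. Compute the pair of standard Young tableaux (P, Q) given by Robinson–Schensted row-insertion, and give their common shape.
P = [1, 2, 3, 6, 7] / [4, 9] / [5] / [8];  Q = [1, 3, 4, 7, 9] / [2, 5] / [6] / [8];  common shape = (5, 2, 1, 1)

Row-insert the values π_1, π_2, … into P one at a time, bumping the leftmost entry strictly greater than the inserted value down to the next row. The recording tableau Q records, in position (i, j), the step at which that cell was added to P.
  Insert 8 (step 1): P = [8];  Q = [1]
  Insert 1 (step 2): P = [1] / [8];  Q = [1] / [2]
  Insert 2 (step 3): P = [1, 2] / [8];  Q = [1, 3] / [2]
  Insert 9 (step 4): P = [1, 2, 9] / [8];  Q = [1, 3, 4] / [2]
  Insert 5 (step 5): P = [1, 2, 5] / [8, 9];  Q = [1, 3, 4] / [2, 5]
  Insert 4 (step 6): P = [1, 2, 4] / [5, 9] / [8];  Q = [1, 3, 4] / [2, 5] / [6]
  Insert 6 (step 7): P = [1, 2, 4, 6] / [5, 9] / [8];  Q = [1, 3, 4, 7] / [2, 5] / [6]
  Insert 3 (step 8): P = [1, 2, 3, 6] / [4, 9] / [5] / [8];  Q = [1, 3, 4, 7] / [2, 5] / [6] / [8]
  Insert 7 (step 9): P = [1, 2, 3, 6, 7] / [4, 9] / [5] / [8];  Q = [1, 3, 4, 7, 9] / [2, 5] / [6] / [8]
Final shape: (5, 2, 1, 1).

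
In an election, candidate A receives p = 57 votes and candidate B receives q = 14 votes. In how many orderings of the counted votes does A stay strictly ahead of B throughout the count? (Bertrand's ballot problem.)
Strict-lead orderings = 145787921878840

Total orderings of the 71 votes with 57 for A: C(71, 57) = 240719591939480. By the Bertrand ballot formula (Cycle Lemma / reflection principle), the number of orderings in which A is strictly ahead of B throughout is (p − q)/(p + q) · C(p + q, p) = (57 − 14)/(57 + 14) · 240719591939480 = 145787921878840.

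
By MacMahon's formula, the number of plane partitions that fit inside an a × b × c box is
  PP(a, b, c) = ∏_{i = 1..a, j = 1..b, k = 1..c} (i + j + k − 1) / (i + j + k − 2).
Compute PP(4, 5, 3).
PP(4, 5, 3) = 116424

Evaluate the triple product over i = 1..4, j = 1..5, k = 1..3. The factors are (2/1) · (3/2) · (4/3) · (3/2) · (4/3) · (5/4) · (4/3) · (5/4) · … (60 factors total). The numerators and denominators telescope so the product is an integer; carrying out the multiplication exactly gives PP(4, 5, 3) = 116424.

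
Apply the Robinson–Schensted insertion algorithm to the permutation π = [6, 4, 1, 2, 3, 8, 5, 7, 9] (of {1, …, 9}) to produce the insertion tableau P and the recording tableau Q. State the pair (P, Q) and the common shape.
P = [1, 2, 3, 5, 7, 9] / [4, 8] / [6];  Q = [1, 4, 5, 6, 8, 9] / [2, 7] / [3];  common shape = (6, 2, 1)

Row-insert the values π_1, π_2, … into P one at a time, bumping the leftmost entry strictly greater than the inserted value down to the next row. The recording tableau Q records, in position (i, j), the step at which that cell was added to P.
  Insert 6 (step 1): P = [6];  Q = [1]
  Insert 4 (step 2): P = [4] / [6];  Q = [1] / [2]
  Insert 1 (step 3): P = [1] / [4] / [6];  Q = [1] / [2] / [3]
  Insert 2 (step 4): P = [1, 2] / [4] / [6];  Q = [1, 4] / [2] / [3]
  Insert 3 (step 5): P = [1, 2, 3] / [4] / [6];  Q = [1, 4, 5] / [2] / [3]
  Insert 8 (step 6): P = [1, 2, 3, 8] / [4] / [6];  Q = [1, 4, 5, 6] / [2] / [3]
  Insert 5 (step 7): P = [1, 2, 3, 5] / [4, 8] / [6];  Q = [1, 4, 5, 6] / [2, 7] / [3]
  Insert 7 (step 8): P = [1, 2, 3, 5, 7] / [4, 8] / [6];  Q = [1, 4, 5, 6, 8] / [2, 7] / [3]
  Insert 9 (step 9): P = [1, 2, 3, 5, 7, 9] / [4, 8] / [6];  Q = [1, 4, 5, 6, 8, 9] / [2, 7] / [3]
Final shape: (6, 2, 1).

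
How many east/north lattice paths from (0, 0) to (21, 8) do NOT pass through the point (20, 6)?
Number of paths = 3601455

Total paths from (0, 0) to (21, 8): C(29, 21) = 4292145. Paths through (20, 6): (paths (0, 0) → (20, 6)) × (paths (20, 6) → (21, 8)) = C(26, 20) · C(3, 1) = 230230 · 3 = 690690. Avoidance count = 4292145 − 690690 = 3601455.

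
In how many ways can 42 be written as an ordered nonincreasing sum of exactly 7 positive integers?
p(42, 7 parts) = 3539

Partitions of n into exactly k parts are in bijection with partitions of n − k into at most k parts (subtract 1 from each part). So p(42, exactly 7) = p(35, parts ≤ 7). Computing via the recurrence p(m, j) = p(m, j−1) + p(m−j, j) gives 3539.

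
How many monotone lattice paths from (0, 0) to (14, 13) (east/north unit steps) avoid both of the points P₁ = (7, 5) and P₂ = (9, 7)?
Number of paths = 11871924

Inclusion–exclusion. Total paths: C(27, 14) = 20058300. Through P₁: C(12, 7)·C(15, 7) = 5096520. Through P₂: C(16, 9)·C(11, 5) = 5285280. Since P₁ is strictly southwest of P₂, a monotone path through both must visit P₁ then P₂; paths through both = C(12, 7)·C(4, 2)·C(11, 5) = 2195424. Avoid both = 20058300 − 5096520 − 5285280 + 2195424 = 11871924.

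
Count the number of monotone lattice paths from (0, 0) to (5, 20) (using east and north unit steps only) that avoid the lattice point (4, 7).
Number of paths = 48510

Total paths from (0, 0) to (5, 20): C(25, 5) = 53130. Paths through (4, 7): (paths (0, 0) → (4, 7)) × (paths (4, 7) → (5, 20)) = C(11, 4) · C(14, 1) = 330 · 14 = 4620. Avoidance count = 53130 − 4620 = 48510.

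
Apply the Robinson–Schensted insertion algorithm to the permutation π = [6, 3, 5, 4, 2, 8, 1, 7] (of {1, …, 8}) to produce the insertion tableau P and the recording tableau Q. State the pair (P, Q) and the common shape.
P = [1, 4, 7] / [2, 8] / [3] / [5] / [6];  Q = [1, 3, 6] / [2, 8] / [4] / [5] / [7];  common shape = (3, 2, 1, 1, 1)

Row-insert the values π_1, π_2, … into P one at a time, bumping the leftmost entry strictly greater than the inserted value down to the next row. The recording tableau Q records, in position (i, j), the step at which that cell was added to P.
  Insert 6 (step 1): P = [6];  Q = [1]
  Insert 3 (step 2): P = [3] / [6];  Q = [1] / [2]
  Insert 5 (step 3): P = [3, 5] / [6];  Q = [1, 3] / [2]
  Insert 4 (step 4): P = [3, 4] / [5] / [6];  Q = [1, 3] / [2] / [4]
  Insert 2 (step 5): P = [2, 4] / [3] / [5] / [6];  Q = [1, 3] / [2] / [4] / [5]
  Insert 8 (step 6): P = [2, 4, 8] / [3] / [5] / [6];  Q = [1, 3, 6] / [2] / [4] / [5]
  Insert 1 (step 7): P = [1, 4, 8] / [2] / [3] / [5] / [6];  Q = [1, 3, 6] / [2] / [4] / [5] / [7]
  Insert 7 (step 8): P = [1, 4, 7] / [2, 8] / [3] / [5] / [6];  Q = [1, 3, 6] / [2, 8] / [4] / [5] / [7]
Final shape: (3, 2, 1, 1, 1).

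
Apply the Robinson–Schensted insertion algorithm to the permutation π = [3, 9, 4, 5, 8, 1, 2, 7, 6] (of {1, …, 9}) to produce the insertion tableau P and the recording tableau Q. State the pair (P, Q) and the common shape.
P = [1, 2, 5, 6] / [3, 4, 7] / [8] / [9];  Q = [1, 2, 4, 5] / [3, 7, 8] / [6] / [9];  common shape = (4, 3, 1, 1)

Row-insert the values π_1, π_2, … into P one at a time, bumping the leftmost entry strictly greater than the inserted value down to the next row. The recording tableau Q records, in position (i, j), the step at which that cell was added to P.
  Insert 3 (step 1): P = [3];  Q = [1]
  Insert 9 (step 2): P = [3, 9];  Q = [1, 2]
  Insert 4 (step 3): P = [3, 4] / [9];  Q = [1, 2] / [3]
  Insert 5 (step 4): P = [3, 4, 5] / [9];  Q = [1, 2, 4] / [3]
  Insert 8 (step 5): P = [3, 4, 5, 8] / [9];  Q = [1, 2, 4, 5] / [3]
  Insert 1 (step 6): P = [1, 4, 5, 8] / [3] / [9];  Q = [1, 2, 4, 5] / [3] / [6]
  Insert 2 (step 7): P = [1, 2, 5, 8] / [3, 4] / [9];  Q = [1, 2, 4, 5] / [3, 7] / [6]
  Insert 7 (step 8): P = [1, 2, 5, 7] / [3, 4, 8] / [9];  Q = [1, 2, 4, 5] / [3, 7, 8] / [6]
  Insert 6 (step 9): P = [1, 2, 5, 6] / [3, 4, 7] / [8] / [9];  Q = [1, 2, 4, 5] / [3, 7, 8] / [6] / [9]
Final shape: (4, 3, 1, 1).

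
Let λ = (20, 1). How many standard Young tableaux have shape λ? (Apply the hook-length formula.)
# SYT of shape (20, 1) = 20

Hook-length formula: f^λ = n! / Π hook(c), product over all cells c of the Young diagram. For λ = (20, 1), n = 21 boxes. Hook lengths by row (left-to-right, top-to-bottom): [21, 19, 18, 17, 16, 15, 14, 13, 12, 11, 10, 9, 8, 7, 6, 5, 4, 3, 2, 1]; [1]. Product of hooks = 2554547108585472000. So f^λ = 21! / 2554547108585472000 = 51090942171709440000 / 2554547108585472000 = 20.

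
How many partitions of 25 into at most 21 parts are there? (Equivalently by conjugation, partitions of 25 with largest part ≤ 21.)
p(25, parts ≤ 21) = 1951

Use the recurrence p(n, m) = p(n, m−1) + p(n−m, m): either the largest part is < m (count p(n, m−1)) or the largest part is exactly m (remove one copy of m, count p(n−m, m)). With p(0, ·) = 1 this gives p(25, parts ≤ 21) = 1951. (By conjugating Young diagrams, this also counts partitions of 25 into at most 21 parts.)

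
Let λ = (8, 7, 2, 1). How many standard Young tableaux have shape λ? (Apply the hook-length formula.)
# SYT of shape (8, 7, 2, 1) = 1131520

Hook-length formula: f^λ = n! / Π hook(c), product over all cells c of the Young diagram. For λ = (8, 7, 2, 1), n = 18 boxes. Hook lengths by row (left-to-right, top-to-bottom): [11, 9, 7, 6, 5, 4, 3, 1]; [9, 7, 5, 4, 3, 2, 1]; [3, 1]; [1]. Product of hooks = 5658206400. So f^λ = 18! / 5658206400 = 6402373705728000 / 5658206400 = 1131520.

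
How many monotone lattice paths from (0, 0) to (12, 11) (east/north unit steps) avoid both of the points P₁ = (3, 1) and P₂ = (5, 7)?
Number of paths = 758166

Inclusion–exclusion. Total paths: C(23, 12) = 1352078. Through P₁: C(4, 3)·C(19, 9) = 369512. Through P₂: C(12, 5)·C(11, 7) = 261360. Since P₁ is strictly southwest of P₂, a monotone path through both must visit P₁ then P₂; paths through both = C(4, 3)·C(8, 2)·C(11, 7) = 36960. Avoid both = 1352078 − 369512 − 261360 + 36960 = 758166.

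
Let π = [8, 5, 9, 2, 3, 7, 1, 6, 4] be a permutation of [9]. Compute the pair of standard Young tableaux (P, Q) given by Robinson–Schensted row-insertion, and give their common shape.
P = [1, 3, 4] / [2, 6] / [5, 7] / [8, 9];  Q = [1, 3, 6] / [2, 5] / [4, 8] / [7, 9];  common shape = (3, 2, 2, 2)

Row-insert the values π_1, π_2, … into P one at a time, bumping the leftmost entry strictly greater than the inserted value down to the next row. The recording tableau Q records, in position (i, j), the step at which that cell was added to P.
  Insert 8 (step 1): P = [8];  Q = [1]
  Insert 5 (step 2): P = [5] / [8];  Q = [1] / [2]
  Insert 9 (step 3): P = [5, 9] / [8];  Q = [1, 3] / [2]
  Insert 2 (step 4): P = [2, 9] / [5] / [8];  Q = [1, 3] / [2] / [4]
  Insert 3 (step 5): P = [2, 3] / [5, 9] / [8];  Q = [1, 3] / [2, 5] / [4]
  Insert 7 (step 6): P = [2, 3, 7] / [5, 9] / [8];  Q = [1, 3, 6] / [2, 5] / [4]
  Insert 1 (step 7): P = [1, 3, 7] / [2, 9] / [5] / [8];  Q = [1, 3, 6] / [2, 5] / [4] / [7]
  Insert 6 (step 8): P = [1, 3, 6] / [2, 7] / [5, 9] / [8];  Q = [1, 3, 6] / [2, 5] / [4, 8] / [7]
  Insert 4 (step 9): P = [1, 3, 4] / [2, 6] / [5, 7] / [8, 9];  Q = [1, 3, 6] / [2, 5] / [4, 8] / [7, 9]
Final shape: (3, 2, 2, 2).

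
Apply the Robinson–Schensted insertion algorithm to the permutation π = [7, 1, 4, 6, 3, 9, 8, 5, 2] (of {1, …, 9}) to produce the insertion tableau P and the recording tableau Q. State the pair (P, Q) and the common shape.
P = [1, 2, 5, 8] / [3, 6] / [4, 9] / [7];  Q = [1, 3, 4, 6] / [2, 7] / [5, 8] / [9];  common shape = (4, 2, 2, 1)

Row-insert the values π_1, π_2, … into P one at a time, bumping the leftmost entry strictly greater than the inserted value down to the next row. The recording tableau Q records, in position (i, j), the step at which that cell was added to P.
  Insert 7 (step 1): P = [7];  Q = [1]
  Insert 1 (step 2): P = [1] / [7];  Q = [1] / [2]
  Insert 4 (step 3): P = [1, 4] / [7];  Q = [1, 3] / [2]
  Insert 6 (step 4): P = [1, 4, 6] / [7];  Q = [1, 3, 4] / [2]
  Insert 3 (step 5): P = [1, 3, 6] / [4] / [7];  Q = [1, 3, 4] / [2] / [5]
  Insert 9 (step 6): P = [1, 3, 6, 9] / [4] / [7];  Q = [1, 3, 4, 6] / [2] / [5]
  Insert 8 (step 7): P = [1, 3, 6, 8] / [4, 9] / [7];  Q = [1, 3, 4, 6] / [2, 7] / [5]
  Insert 5 (step 8): P = [1, 3, 5, 8] / [4, 6] / [7, 9];  Q = [1, 3, 4, 6] / [2, 7] / [5, 8]
  Insert 2 (step 9): P = [1, 2, 5, 8] / [3, 6] / [4, 9] / [7];  Q = [1, 3, 4, 6] / [2, 7] / [5, 8] / [9]
Final shape: (4, 2, 2, 1).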